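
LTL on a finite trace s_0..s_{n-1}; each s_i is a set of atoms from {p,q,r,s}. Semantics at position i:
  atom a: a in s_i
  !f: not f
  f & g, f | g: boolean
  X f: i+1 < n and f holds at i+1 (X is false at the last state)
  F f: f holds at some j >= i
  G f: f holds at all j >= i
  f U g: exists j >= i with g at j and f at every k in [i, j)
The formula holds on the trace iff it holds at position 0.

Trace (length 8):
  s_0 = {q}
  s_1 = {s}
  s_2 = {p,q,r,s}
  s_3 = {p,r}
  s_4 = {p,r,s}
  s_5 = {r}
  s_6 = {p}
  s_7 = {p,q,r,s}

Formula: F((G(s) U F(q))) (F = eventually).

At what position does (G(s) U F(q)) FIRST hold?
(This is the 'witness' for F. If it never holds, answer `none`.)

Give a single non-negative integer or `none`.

Answer: 0

Derivation:
s_0={q}: (G(s) U F(q))=True G(s)=False s=False F(q)=True q=True
s_1={s}: (G(s) U F(q))=True G(s)=False s=True F(q)=True q=False
s_2={p,q,r,s}: (G(s) U F(q))=True G(s)=False s=True F(q)=True q=True
s_3={p,r}: (G(s) U F(q))=True G(s)=False s=False F(q)=True q=False
s_4={p,r,s}: (G(s) U F(q))=True G(s)=False s=True F(q)=True q=False
s_5={r}: (G(s) U F(q))=True G(s)=False s=False F(q)=True q=False
s_6={p}: (G(s) U F(q))=True G(s)=False s=False F(q)=True q=False
s_7={p,q,r,s}: (G(s) U F(q))=True G(s)=True s=True F(q)=True q=True
F((G(s) U F(q))) holds; first witness at position 0.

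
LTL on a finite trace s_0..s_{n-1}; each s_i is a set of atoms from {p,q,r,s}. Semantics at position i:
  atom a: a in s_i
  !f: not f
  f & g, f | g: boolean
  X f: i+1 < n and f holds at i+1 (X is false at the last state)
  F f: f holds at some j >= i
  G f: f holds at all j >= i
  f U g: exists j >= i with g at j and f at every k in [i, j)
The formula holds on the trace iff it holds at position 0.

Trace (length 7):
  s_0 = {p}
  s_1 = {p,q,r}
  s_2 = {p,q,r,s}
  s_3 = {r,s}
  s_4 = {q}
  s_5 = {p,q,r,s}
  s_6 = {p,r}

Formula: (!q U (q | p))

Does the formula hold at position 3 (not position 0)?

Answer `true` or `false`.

s_0={p}: (!q U (q | p))=True !q=True q=False (q | p)=True p=True
s_1={p,q,r}: (!q U (q | p))=True !q=False q=True (q | p)=True p=True
s_2={p,q,r,s}: (!q U (q | p))=True !q=False q=True (q | p)=True p=True
s_3={r,s}: (!q U (q | p))=True !q=True q=False (q | p)=False p=False
s_4={q}: (!q U (q | p))=True !q=False q=True (q | p)=True p=False
s_5={p,q,r,s}: (!q U (q | p))=True !q=False q=True (q | p)=True p=True
s_6={p,r}: (!q U (q | p))=True !q=True q=False (q | p)=True p=True
Evaluating at position 3: result = True

Answer: true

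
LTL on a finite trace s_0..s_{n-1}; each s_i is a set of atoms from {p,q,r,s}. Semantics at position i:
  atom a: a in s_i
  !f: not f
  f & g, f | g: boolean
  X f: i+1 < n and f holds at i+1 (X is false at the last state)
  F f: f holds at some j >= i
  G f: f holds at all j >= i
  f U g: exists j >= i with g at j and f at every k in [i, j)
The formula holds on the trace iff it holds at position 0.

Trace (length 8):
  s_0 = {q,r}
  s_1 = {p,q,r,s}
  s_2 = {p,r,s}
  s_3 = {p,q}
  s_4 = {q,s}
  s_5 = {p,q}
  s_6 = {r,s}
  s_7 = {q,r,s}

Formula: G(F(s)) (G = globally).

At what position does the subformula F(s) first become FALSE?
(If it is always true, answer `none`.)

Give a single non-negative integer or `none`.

Answer: none

Derivation:
s_0={q,r}: F(s)=True s=False
s_1={p,q,r,s}: F(s)=True s=True
s_2={p,r,s}: F(s)=True s=True
s_3={p,q}: F(s)=True s=False
s_4={q,s}: F(s)=True s=True
s_5={p,q}: F(s)=True s=False
s_6={r,s}: F(s)=True s=True
s_7={q,r,s}: F(s)=True s=True
G(F(s)) holds globally = True
No violation — formula holds at every position.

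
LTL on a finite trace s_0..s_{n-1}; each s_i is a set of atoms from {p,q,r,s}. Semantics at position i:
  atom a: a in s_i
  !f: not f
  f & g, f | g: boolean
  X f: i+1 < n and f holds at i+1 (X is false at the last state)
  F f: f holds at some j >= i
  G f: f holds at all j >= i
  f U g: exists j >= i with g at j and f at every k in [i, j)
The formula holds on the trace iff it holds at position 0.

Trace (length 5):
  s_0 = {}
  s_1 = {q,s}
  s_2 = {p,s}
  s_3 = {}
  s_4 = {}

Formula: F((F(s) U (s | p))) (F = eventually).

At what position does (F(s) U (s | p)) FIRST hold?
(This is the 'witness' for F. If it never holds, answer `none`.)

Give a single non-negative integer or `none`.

s_0={}: (F(s) U (s | p))=True F(s)=True s=False (s | p)=False p=False
s_1={q,s}: (F(s) U (s | p))=True F(s)=True s=True (s | p)=True p=False
s_2={p,s}: (F(s) U (s | p))=True F(s)=True s=True (s | p)=True p=True
s_3={}: (F(s) U (s | p))=False F(s)=False s=False (s | p)=False p=False
s_4={}: (F(s) U (s | p))=False F(s)=False s=False (s | p)=False p=False
F((F(s) U (s | p))) holds; first witness at position 0.

Answer: 0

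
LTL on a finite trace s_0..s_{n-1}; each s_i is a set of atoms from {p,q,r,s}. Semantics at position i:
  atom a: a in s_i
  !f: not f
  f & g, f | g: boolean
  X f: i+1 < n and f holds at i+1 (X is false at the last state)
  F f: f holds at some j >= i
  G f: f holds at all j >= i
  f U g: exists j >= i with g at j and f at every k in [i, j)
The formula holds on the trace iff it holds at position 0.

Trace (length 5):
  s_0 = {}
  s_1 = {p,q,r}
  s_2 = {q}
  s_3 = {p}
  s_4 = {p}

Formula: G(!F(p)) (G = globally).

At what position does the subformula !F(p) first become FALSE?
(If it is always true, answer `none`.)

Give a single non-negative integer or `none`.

s_0={}: !F(p)=False F(p)=True p=False
s_1={p,q,r}: !F(p)=False F(p)=True p=True
s_2={q}: !F(p)=False F(p)=True p=False
s_3={p}: !F(p)=False F(p)=True p=True
s_4={p}: !F(p)=False F(p)=True p=True
G(!F(p)) holds globally = False
First violation at position 0.

Answer: 0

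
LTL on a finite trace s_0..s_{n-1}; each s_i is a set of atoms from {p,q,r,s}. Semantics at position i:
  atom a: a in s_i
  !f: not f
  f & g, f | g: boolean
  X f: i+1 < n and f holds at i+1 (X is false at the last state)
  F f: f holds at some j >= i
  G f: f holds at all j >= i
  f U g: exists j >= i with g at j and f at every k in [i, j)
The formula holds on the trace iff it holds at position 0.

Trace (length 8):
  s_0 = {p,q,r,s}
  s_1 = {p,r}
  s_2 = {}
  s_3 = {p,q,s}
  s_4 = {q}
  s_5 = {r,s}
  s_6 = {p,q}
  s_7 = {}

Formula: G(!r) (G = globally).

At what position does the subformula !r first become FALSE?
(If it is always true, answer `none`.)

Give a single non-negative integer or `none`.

s_0={p,q,r,s}: !r=False r=True
s_1={p,r}: !r=False r=True
s_2={}: !r=True r=False
s_3={p,q,s}: !r=True r=False
s_4={q}: !r=True r=False
s_5={r,s}: !r=False r=True
s_6={p,q}: !r=True r=False
s_7={}: !r=True r=False
G(!r) holds globally = False
First violation at position 0.

Answer: 0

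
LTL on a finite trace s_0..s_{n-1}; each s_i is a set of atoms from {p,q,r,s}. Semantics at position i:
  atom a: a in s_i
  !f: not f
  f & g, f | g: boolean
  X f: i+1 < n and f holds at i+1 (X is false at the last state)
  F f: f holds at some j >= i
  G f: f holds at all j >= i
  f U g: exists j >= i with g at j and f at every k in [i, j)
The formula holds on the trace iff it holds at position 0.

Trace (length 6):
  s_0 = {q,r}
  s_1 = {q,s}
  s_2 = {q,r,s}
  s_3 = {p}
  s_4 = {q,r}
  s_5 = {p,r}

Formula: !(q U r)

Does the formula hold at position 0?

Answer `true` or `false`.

s_0={q,r}: !(q U r)=False (q U r)=True q=True r=True
s_1={q,s}: !(q U r)=False (q U r)=True q=True r=False
s_2={q,r,s}: !(q U r)=False (q U r)=True q=True r=True
s_3={p}: !(q U r)=True (q U r)=False q=False r=False
s_4={q,r}: !(q U r)=False (q U r)=True q=True r=True
s_5={p,r}: !(q U r)=False (q U r)=True q=False r=True

Answer: false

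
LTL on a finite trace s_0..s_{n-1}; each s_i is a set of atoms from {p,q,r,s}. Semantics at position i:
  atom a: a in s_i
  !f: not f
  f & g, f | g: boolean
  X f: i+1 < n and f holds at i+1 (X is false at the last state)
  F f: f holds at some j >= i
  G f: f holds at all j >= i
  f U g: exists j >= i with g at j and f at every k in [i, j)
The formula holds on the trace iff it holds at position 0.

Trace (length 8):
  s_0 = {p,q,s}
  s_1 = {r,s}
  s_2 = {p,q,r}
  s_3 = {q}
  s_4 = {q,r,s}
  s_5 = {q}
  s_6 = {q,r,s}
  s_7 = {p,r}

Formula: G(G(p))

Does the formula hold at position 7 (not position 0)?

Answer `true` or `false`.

Answer: true

Derivation:
s_0={p,q,s}: G(G(p))=False G(p)=False p=True
s_1={r,s}: G(G(p))=False G(p)=False p=False
s_2={p,q,r}: G(G(p))=False G(p)=False p=True
s_3={q}: G(G(p))=False G(p)=False p=False
s_4={q,r,s}: G(G(p))=False G(p)=False p=False
s_5={q}: G(G(p))=False G(p)=False p=False
s_6={q,r,s}: G(G(p))=False G(p)=False p=False
s_7={p,r}: G(G(p))=True G(p)=True p=True
Evaluating at position 7: result = True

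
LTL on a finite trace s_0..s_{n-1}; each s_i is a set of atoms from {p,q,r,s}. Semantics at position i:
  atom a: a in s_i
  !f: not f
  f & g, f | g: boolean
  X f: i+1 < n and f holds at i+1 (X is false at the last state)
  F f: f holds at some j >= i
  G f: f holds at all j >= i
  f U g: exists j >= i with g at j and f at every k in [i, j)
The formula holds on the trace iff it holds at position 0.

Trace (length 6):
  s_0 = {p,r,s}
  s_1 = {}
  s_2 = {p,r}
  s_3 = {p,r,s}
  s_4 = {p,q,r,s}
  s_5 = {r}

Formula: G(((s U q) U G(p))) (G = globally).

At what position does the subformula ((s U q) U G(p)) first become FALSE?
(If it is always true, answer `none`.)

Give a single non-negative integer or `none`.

s_0={p,r,s}: ((s U q) U G(p))=False (s U q)=False s=True q=False G(p)=False p=True
s_1={}: ((s U q) U G(p))=False (s U q)=False s=False q=False G(p)=False p=False
s_2={p,r}: ((s U q) U G(p))=False (s U q)=False s=False q=False G(p)=False p=True
s_3={p,r,s}: ((s U q) U G(p))=False (s U q)=True s=True q=False G(p)=False p=True
s_4={p,q,r,s}: ((s U q) U G(p))=False (s U q)=True s=True q=True G(p)=False p=True
s_5={r}: ((s U q) U G(p))=False (s U q)=False s=False q=False G(p)=False p=False
G(((s U q) U G(p))) holds globally = False
First violation at position 0.

Answer: 0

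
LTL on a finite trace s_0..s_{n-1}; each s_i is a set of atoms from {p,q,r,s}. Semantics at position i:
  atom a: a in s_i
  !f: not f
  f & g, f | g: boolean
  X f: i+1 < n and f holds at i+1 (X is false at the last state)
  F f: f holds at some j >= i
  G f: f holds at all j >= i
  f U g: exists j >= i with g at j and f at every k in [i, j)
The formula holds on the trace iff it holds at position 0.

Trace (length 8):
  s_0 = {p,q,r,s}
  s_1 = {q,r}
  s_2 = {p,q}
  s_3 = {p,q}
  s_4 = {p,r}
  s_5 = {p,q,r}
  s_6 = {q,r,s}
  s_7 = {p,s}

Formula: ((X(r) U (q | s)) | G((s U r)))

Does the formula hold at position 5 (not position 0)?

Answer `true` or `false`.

s_0={p,q,r,s}: ((X(r) U (q | s)) | G((s U r)))=True (X(r) U (q | s))=True X(r)=True r=True (q | s)=True q=True s=True G((s U r))=False (s U r)=True
s_1={q,r}: ((X(r) U (q | s)) | G((s U r)))=True (X(r) U (q | s))=True X(r)=False r=True (q | s)=True q=True s=False G((s U r))=False (s U r)=True
s_2={p,q}: ((X(r) U (q | s)) | G((s U r)))=True (X(r) U (q | s))=True X(r)=False r=False (q | s)=True q=True s=False G((s U r))=False (s U r)=False
s_3={p,q}: ((X(r) U (q | s)) | G((s U r)))=True (X(r) U (q | s))=True X(r)=True r=False (q | s)=True q=True s=False G((s U r))=False (s U r)=False
s_4={p,r}: ((X(r) U (q | s)) | G((s U r)))=True (X(r) U (q | s))=True X(r)=True r=True (q | s)=False q=False s=False G((s U r))=False (s U r)=True
s_5={p,q,r}: ((X(r) U (q | s)) | G((s U r)))=True (X(r) U (q | s))=True X(r)=True r=True (q | s)=True q=True s=False G((s U r))=False (s U r)=True
s_6={q,r,s}: ((X(r) U (q | s)) | G((s U r)))=True (X(r) U (q | s))=True X(r)=False r=True (q | s)=True q=True s=True G((s U r))=False (s U r)=True
s_7={p,s}: ((X(r) U (q | s)) | G((s U r)))=True (X(r) U (q | s))=True X(r)=False r=False (q | s)=True q=False s=True G((s U r))=False (s U r)=False
Evaluating at position 5: result = True

Answer: true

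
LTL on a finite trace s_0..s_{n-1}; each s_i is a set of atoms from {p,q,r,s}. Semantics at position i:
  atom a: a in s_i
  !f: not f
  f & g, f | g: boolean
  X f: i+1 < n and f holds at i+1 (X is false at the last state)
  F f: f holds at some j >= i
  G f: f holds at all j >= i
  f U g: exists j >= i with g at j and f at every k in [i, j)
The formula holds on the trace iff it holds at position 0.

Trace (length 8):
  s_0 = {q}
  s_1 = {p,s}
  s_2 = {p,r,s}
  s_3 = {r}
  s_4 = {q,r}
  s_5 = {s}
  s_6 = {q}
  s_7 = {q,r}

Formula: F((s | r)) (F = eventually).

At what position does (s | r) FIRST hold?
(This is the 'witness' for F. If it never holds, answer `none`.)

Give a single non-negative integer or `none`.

s_0={q}: (s | r)=False s=False r=False
s_1={p,s}: (s | r)=True s=True r=False
s_2={p,r,s}: (s | r)=True s=True r=True
s_3={r}: (s | r)=True s=False r=True
s_4={q,r}: (s | r)=True s=False r=True
s_5={s}: (s | r)=True s=True r=False
s_6={q}: (s | r)=False s=False r=False
s_7={q,r}: (s | r)=True s=False r=True
F((s | r)) holds; first witness at position 1.

Answer: 1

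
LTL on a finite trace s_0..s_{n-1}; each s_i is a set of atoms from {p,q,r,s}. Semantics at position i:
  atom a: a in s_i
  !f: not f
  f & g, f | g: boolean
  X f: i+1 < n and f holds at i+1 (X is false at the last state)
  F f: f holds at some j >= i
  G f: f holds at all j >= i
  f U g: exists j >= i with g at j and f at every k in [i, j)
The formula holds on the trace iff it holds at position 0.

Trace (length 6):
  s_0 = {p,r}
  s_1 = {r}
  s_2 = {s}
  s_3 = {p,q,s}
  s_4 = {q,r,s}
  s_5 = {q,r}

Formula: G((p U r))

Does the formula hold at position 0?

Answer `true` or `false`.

Answer: false

Derivation:
s_0={p,r}: G((p U r))=False (p U r)=True p=True r=True
s_1={r}: G((p U r))=False (p U r)=True p=False r=True
s_2={s}: G((p U r))=False (p U r)=False p=False r=False
s_3={p,q,s}: G((p U r))=True (p U r)=True p=True r=False
s_4={q,r,s}: G((p U r))=True (p U r)=True p=False r=True
s_5={q,r}: G((p U r))=True (p U r)=True p=False r=True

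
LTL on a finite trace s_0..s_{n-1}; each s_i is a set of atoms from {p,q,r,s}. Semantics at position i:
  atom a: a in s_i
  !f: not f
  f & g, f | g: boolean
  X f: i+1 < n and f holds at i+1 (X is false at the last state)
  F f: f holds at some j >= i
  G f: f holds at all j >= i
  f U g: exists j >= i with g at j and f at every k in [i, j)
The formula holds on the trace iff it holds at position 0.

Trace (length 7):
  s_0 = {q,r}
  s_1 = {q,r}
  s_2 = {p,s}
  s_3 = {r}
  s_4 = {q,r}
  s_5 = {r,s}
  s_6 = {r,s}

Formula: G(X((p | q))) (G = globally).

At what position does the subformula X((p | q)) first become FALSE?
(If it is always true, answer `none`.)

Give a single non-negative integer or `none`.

Answer: 2

Derivation:
s_0={q,r}: X((p | q))=True (p | q)=True p=False q=True
s_1={q,r}: X((p | q))=True (p | q)=True p=False q=True
s_2={p,s}: X((p | q))=False (p | q)=True p=True q=False
s_3={r}: X((p | q))=True (p | q)=False p=False q=False
s_4={q,r}: X((p | q))=False (p | q)=True p=False q=True
s_5={r,s}: X((p | q))=False (p | q)=False p=False q=False
s_6={r,s}: X((p | q))=False (p | q)=False p=False q=False
G(X((p | q))) holds globally = False
First violation at position 2.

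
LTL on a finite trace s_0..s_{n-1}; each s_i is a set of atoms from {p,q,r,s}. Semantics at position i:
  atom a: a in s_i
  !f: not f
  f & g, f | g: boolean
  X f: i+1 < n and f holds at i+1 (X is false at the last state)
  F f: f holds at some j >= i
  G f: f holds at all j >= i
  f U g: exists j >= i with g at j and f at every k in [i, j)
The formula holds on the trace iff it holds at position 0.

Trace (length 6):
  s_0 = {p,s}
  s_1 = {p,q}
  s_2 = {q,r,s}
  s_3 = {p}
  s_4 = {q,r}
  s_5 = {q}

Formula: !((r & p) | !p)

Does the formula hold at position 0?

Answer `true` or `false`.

s_0={p,s}: !((r & p) | !p)=True ((r & p) | !p)=False (r & p)=False r=False p=True !p=False
s_1={p,q}: !((r & p) | !p)=True ((r & p) | !p)=False (r & p)=False r=False p=True !p=False
s_2={q,r,s}: !((r & p) | !p)=False ((r & p) | !p)=True (r & p)=False r=True p=False !p=True
s_3={p}: !((r & p) | !p)=True ((r & p) | !p)=False (r & p)=False r=False p=True !p=False
s_4={q,r}: !((r & p) | !p)=False ((r & p) | !p)=True (r & p)=False r=True p=False !p=True
s_5={q}: !((r & p) | !p)=False ((r & p) | !p)=True (r & p)=False r=False p=False !p=True

Answer: true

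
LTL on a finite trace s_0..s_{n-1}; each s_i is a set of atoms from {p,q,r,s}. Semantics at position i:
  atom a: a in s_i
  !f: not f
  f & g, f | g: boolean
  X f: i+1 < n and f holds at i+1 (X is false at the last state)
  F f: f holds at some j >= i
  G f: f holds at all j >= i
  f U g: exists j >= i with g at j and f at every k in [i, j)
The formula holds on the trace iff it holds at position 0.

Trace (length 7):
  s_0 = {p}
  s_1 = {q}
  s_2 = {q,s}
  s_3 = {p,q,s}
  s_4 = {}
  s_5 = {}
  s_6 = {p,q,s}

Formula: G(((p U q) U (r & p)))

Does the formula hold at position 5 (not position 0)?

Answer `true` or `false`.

Answer: false

Derivation:
s_0={p}: G(((p U q) U (r & p)))=False ((p U q) U (r & p))=False (p U q)=True p=True q=False (r & p)=False r=False
s_1={q}: G(((p U q) U (r & p)))=False ((p U q) U (r & p))=False (p U q)=True p=False q=True (r & p)=False r=False
s_2={q,s}: G(((p U q) U (r & p)))=False ((p U q) U (r & p))=False (p U q)=True p=False q=True (r & p)=False r=False
s_3={p,q,s}: G(((p U q) U (r & p)))=False ((p U q) U (r & p))=False (p U q)=True p=True q=True (r & p)=False r=False
s_4={}: G(((p U q) U (r & p)))=False ((p U q) U (r & p))=False (p U q)=False p=False q=False (r & p)=False r=False
s_5={}: G(((p U q) U (r & p)))=False ((p U q) U (r & p))=False (p U q)=False p=False q=False (r & p)=False r=False
s_6={p,q,s}: G(((p U q) U (r & p)))=False ((p U q) U (r & p))=False (p U q)=True p=True q=True (r & p)=False r=False
Evaluating at position 5: result = False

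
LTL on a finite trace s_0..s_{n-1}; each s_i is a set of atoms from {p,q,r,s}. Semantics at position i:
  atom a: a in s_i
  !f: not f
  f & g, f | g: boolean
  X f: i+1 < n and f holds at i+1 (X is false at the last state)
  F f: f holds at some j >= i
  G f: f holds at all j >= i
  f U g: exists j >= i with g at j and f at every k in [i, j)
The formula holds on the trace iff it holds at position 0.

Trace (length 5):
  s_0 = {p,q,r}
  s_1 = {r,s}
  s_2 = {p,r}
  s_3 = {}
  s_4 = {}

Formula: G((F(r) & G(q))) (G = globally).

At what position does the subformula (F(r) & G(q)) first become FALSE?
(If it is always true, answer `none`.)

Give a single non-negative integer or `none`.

Answer: 0

Derivation:
s_0={p,q,r}: (F(r) & G(q))=False F(r)=True r=True G(q)=False q=True
s_1={r,s}: (F(r) & G(q))=False F(r)=True r=True G(q)=False q=False
s_2={p,r}: (F(r) & G(q))=False F(r)=True r=True G(q)=False q=False
s_3={}: (F(r) & G(q))=False F(r)=False r=False G(q)=False q=False
s_4={}: (F(r) & G(q))=False F(r)=False r=False G(q)=False q=False
G((F(r) & G(q))) holds globally = False
First violation at position 0.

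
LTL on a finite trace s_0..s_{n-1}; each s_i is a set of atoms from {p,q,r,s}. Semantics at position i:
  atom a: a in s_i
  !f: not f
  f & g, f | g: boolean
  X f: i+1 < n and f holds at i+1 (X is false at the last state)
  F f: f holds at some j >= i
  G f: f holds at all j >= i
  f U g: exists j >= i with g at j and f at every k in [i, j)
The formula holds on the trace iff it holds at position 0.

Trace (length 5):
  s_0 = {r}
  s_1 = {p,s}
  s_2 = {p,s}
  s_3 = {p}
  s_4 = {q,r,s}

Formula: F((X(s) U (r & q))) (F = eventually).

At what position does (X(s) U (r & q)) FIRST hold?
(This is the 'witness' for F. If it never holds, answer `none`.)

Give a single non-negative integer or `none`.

Answer: 3

Derivation:
s_0={r}: (X(s) U (r & q))=False X(s)=True s=False (r & q)=False r=True q=False
s_1={p,s}: (X(s) U (r & q))=False X(s)=True s=True (r & q)=False r=False q=False
s_2={p,s}: (X(s) U (r & q))=False X(s)=False s=True (r & q)=False r=False q=False
s_3={p}: (X(s) U (r & q))=True X(s)=True s=False (r & q)=False r=False q=False
s_4={q,r,s}: (X(s) U (r & q))=True X(s)=False s=True (r & q)=True r=True q=True
F((X(s) U (r & q))) holds; first witness at position 3.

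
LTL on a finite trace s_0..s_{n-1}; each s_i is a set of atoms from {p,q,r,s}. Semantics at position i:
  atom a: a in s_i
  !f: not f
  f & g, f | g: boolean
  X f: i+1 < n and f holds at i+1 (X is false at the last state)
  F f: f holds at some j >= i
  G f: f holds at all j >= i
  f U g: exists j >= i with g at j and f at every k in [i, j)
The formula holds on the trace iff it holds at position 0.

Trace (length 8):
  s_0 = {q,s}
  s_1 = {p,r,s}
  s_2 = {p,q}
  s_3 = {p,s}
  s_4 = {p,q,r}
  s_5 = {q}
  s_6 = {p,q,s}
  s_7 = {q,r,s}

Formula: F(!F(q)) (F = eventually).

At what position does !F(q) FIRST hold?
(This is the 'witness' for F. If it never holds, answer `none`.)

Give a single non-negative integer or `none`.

s_0={q,s}: !F(q)=False F(q)=True q=True
s_1={p,r,s}: !F(q)=False F(q)=True q=False
s_2={p,q}: !F(q)=False F(q)=True q=True
s_3={p,s}: !F(q)=False F(q)=True q=False
s_4={p,q,r}: !F(q)=False F(q)=True q=True
s_5={q}: !F(q)=False F(q)=True q=True
s_6={p,q,s}: !F(q)=False F(q)=True q=True
s_7={q,r,s}: !F(q)=False F(q)=True q=True
F(!F(q)) does not hold (no witness exists).

Answer: none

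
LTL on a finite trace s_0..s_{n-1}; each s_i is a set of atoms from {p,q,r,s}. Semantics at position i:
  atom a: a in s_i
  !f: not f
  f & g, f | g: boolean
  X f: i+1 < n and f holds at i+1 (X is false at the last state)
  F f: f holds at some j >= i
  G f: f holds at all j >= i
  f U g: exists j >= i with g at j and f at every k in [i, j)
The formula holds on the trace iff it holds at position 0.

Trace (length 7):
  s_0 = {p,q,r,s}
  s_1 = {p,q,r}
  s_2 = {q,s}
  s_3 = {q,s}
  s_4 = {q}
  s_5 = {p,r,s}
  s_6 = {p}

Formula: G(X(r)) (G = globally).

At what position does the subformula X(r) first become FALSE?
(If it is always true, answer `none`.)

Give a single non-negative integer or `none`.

s_0={p,q,r,s}: X(r)=True r=True
s_1={p,q,r}: X(r)=False r=True
s_2={q,s}: X(r)=False r=False
s_3={q,s}: X(r)=False r=False
s_4={q}: X(r)=True r=False
s_5={p,r,s}: X(r)=False r=True
s_6={p}: X(r)=False r=False
G(X(r)) holds globally = False
First violation at position 1.

Answer: 1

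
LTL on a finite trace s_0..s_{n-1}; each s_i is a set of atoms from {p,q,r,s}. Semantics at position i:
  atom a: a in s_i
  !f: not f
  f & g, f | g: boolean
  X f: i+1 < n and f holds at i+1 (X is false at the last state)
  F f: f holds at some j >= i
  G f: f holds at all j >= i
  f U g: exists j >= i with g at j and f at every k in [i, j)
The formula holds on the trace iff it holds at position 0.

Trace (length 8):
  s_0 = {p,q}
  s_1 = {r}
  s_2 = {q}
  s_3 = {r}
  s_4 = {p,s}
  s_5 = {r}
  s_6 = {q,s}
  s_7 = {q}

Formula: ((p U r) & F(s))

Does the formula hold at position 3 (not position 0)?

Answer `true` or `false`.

s_0={p,q}: ((p U r) & F(s))=True (p U r)=True p=True r=False F(s)=True s=False
s_1={r}: ((p U r) & F(s))=True (p U r)=True p=False r=True F(s)=True s=False
s_2={q}: ((p U r) & F(s))=False (p U r)=False p=False r=False F(s)=True s=False
s_3={r}: ((p U r) & F(s))=True (p U r)=True p=False r=True F(s)=True s=False
s_4={p,s}: ((p U r) & F(s))=True (p U r)=True p=True r=False F(s)=True s=True
s_5={r}: ((p U r) & F(s))=True (p U r)=True p=False r=True F(s)=True s=False
s_6={q,s}: ((p U r) & F(s))=False (p U r)=False p=False r=False F(s)=True s=True
s_7={q}: ((p U r) & F(s))=False (p U r)=False p=False r=False F(s)=False s=False
Evaluating at position 3: result = True

Answer: true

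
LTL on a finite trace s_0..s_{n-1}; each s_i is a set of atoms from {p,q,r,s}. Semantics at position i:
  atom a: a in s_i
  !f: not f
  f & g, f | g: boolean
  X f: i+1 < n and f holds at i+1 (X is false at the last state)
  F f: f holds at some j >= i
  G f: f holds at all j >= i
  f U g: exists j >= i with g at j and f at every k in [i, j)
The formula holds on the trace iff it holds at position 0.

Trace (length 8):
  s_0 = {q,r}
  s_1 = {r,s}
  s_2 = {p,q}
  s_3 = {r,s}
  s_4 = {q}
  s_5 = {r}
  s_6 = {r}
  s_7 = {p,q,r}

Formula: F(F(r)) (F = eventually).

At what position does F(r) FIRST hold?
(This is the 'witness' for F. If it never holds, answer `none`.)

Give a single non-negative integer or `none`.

Answer: 0

Derivation:
s_0={q,r}: F(r)=True r=True
s_1={r,s}: F(r)=True r=True
s_2={p,q}: F(r)=True r=False
s_3={r,s}: F(r)=True r=True
s_4={q}: F(r)=True r=False
s_5={r}: F(r)=True r=True
s_6={r}: F(r)=True r=True
s_7={p,q,r}: F(r)=True r=True
F(F(r)) holds; first witness at position 0.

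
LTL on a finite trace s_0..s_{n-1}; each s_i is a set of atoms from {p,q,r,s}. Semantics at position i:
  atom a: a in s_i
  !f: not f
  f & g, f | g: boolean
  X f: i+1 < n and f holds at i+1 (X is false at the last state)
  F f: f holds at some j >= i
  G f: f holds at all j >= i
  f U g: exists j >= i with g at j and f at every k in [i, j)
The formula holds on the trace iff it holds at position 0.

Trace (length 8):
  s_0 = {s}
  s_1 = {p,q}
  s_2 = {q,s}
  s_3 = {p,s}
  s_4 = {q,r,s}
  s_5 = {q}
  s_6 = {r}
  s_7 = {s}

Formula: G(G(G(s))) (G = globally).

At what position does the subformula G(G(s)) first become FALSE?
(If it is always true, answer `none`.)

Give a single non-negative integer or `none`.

s_0={s}: G(G(s))=False G(s)=False s=True
s_1={p,q}: G(G(s))=False G(s)=False s=False
s_2={q,s}: G(G(s))=False G(s)=False s=True
s_3={p,s}: G(G(s))=False G(s)=False s=True
s_4={q,r,s}: G(G(s))=False G(s)=False s=True
s_5={q}: G(G(s))=False G(s)=False s=False
s_6={r}: G(G(s))=False G(s)=False s=False
s_7={s}: G(G(s))=True G(s)=True s=True
G(G(G(s))) holds globally = False
First violation at position 0.

Answer: 0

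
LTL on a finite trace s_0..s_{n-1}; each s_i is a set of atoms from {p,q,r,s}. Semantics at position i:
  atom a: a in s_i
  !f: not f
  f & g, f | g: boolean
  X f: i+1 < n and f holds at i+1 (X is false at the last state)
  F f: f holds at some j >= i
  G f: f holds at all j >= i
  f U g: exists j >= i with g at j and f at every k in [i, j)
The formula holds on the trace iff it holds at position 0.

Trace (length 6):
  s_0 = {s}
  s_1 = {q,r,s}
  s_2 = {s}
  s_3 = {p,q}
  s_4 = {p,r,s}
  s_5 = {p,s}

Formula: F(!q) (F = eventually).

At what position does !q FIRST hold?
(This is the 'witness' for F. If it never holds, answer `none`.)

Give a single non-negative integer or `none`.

Answer: 0

Derivation:
s_0={s}: !q=True q=False
s_1={q,r,s}: !q=False q=True
s_2={s}: !q=True q=False
s_3={p,q}: !q=False q=True
s_4={p,r,s}: !q=True q=False
s_5={p,s}: !q=True q=False
F(!q) holds; first witness at position 0.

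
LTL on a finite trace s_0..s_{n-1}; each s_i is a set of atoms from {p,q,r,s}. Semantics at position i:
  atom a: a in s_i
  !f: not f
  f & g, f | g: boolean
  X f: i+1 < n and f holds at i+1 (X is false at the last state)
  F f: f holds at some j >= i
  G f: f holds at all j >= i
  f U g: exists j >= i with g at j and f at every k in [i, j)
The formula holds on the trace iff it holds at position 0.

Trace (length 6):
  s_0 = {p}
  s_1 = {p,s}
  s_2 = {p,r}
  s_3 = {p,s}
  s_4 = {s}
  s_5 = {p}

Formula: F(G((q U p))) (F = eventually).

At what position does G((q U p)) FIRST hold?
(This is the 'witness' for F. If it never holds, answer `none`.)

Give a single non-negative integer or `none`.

s_0={p}: G((q U p))=False (q U p)=True q=False p=True
s_1={p,s}: G((q U p))=False (q U p)=True q=False p=True
s_2={p,r}: G((q U p))=False (q U p)=True q=False p=True
s_3={p,s}: G((q U p))=False (q U p)=True q=False p=True
s_4={s}: G((q U p))=False (q U p)=False q=False p=False
s_5={p}: G((q U p))=True (q U p)=True q=False p=True
F(G((q U p))) holds; first witness at position 5.

Answer: 5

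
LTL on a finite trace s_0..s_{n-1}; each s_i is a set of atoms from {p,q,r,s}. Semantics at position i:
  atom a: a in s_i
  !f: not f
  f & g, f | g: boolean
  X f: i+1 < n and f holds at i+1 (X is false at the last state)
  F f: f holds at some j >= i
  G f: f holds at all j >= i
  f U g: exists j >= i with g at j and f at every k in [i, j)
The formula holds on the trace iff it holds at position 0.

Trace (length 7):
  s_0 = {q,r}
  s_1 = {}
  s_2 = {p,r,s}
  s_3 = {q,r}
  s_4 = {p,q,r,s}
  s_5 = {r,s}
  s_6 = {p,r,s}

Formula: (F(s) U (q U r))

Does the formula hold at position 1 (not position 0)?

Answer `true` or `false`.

Answer: true

Derivation:
s_0={q,r}: (F(s) U (q U r))=True F(s)=True s=False (q U r)=True q=True r=True
s_1={}: (F(s) U (q U r))=True F(s)=True s=False (q U r)=False q=False r=False
s_2={p,r,s}: (F(s) U (q U r))=True F(s)=True s=True (q U r)=True q=False r=True
s_3={q,r}: (F(s) U (q U r))=True F(s)=True s=False (q U r)=True q=True r=True
s_4={p,q,r,s}: (F(s) U (q U r))=True F(s)=True s=True (q U r)=True q=True r=True
s_5={r,s}: (F(s) U (q U r))=True F(s)=True s=True (q U r)=True q=False r=True
s_6={p,r,s}: (F(s) U (q U r))=True F(s)=True s=True (q U r)=True q=False r=True
Evaluating at position 1: result = True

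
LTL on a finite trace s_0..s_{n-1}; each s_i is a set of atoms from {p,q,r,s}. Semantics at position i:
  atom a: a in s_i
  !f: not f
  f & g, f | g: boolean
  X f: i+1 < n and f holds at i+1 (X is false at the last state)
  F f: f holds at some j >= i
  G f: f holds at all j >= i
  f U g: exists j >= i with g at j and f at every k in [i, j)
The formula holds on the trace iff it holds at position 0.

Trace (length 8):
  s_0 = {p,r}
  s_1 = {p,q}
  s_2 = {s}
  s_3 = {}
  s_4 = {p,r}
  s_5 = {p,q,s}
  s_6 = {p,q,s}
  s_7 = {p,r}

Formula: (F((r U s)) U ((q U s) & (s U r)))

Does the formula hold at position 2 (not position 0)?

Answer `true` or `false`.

s_0={p,r}: (F((r U s)) U ((q U s) & (s U r)))=True F((r U s))=True (r U s)=False r=True s=False ((q U s) & (s U r))=False (q U s)=False q=False (s U r)=True
s_1={p,q}: (F((r U s)) U ((q U s) & (s U r)))=True F((r U s))=True (r U s)=False r=False s=False ((q U s) & (s U r))=False (q U s)=True q=True (s U r)=False
s_2={s}: (F((r U s)) U ((q U s) & (s U r)))=True F((r U s))=True (r U s)=True r=False s=True ((q U s) & (s U r))=False (q U s)=True q=False (s U r)=False
s_3={}: (F((r U s)) U ((q U s) & (s U r)))=True F((r U s))=True (r U s)=False r=False s=False ((q U s) & (s U r))=False (q U s)=False q=False (s U r)=False
s_4={p,r}: (F((r U s)) U ((q U s) & (s U r)))=True F((r U s))=True (r U s)=True r=True s=False ((q U s) & (s U r))=False (q U s)=False q=False (s U r)=True
s_5={p,q,s}: (F((r U s)) U ((q U s) & (s U r)))=True F((r U s))=True (r U s)=True r=False s=True ((q U s) & (s U r))=True (q U s)=True q=True (s U r)=True
s_6={p,q,s}: (F((r U s)) U ((q U s) & (s U r)))=True F((r U s))=True (r U s)=True r=False s=True ((q U s) & (s U r))=True (q U s)=True q=True (s U r)=True
s_7={p,r}: (F((r U s)) U ((q U s) & (s U r)))=False F((r U s))=False (r U s)=False r=True s=False ((q U s) & (s U r))=False (q U s)=False q=False (s U r)=True
Evaluating at position 2: result = True

Answer: true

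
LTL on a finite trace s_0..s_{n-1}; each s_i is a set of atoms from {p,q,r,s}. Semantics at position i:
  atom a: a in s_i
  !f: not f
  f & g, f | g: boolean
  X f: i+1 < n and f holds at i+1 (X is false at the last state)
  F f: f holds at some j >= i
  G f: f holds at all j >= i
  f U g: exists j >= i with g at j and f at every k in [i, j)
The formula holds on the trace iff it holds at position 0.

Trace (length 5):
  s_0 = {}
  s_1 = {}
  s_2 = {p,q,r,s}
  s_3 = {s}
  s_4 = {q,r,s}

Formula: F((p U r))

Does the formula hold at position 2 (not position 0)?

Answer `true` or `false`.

Answer: true

Derivation:
s_0={}: F((p U r))=True (p U r)=False p=False r=False
s_1={}: F((p U r))=True (p U r)=False p=False r=False
s_2={p,q,r,s}: F((p U r))=True (p U r)=True p=True r=True
s_3={s}: F((p U r))=True (p U r)=False p=False r=False
s_4={q,r,s}: F((p U r))=True (p U r)=True p=False r=True
Evaluating at position 2: result = True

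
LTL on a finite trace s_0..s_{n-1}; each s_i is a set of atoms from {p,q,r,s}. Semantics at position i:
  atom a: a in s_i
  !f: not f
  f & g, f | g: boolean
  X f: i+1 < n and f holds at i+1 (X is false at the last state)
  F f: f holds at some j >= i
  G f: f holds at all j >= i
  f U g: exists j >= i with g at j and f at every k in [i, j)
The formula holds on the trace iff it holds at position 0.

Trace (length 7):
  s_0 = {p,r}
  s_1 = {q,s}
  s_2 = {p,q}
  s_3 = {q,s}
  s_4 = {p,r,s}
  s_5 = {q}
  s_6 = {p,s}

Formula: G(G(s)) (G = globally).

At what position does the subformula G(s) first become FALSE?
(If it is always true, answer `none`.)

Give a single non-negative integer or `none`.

Answer: 0

Derivation:
s_0={p,r}: G(s)=False s=False
s_1={q,s}: G(s)=False s=True
s_2={p,q}: G(s)=False s=False
s_3={q,s}: G(s)=False s=True
s_4={p,r,s}: G(s)=False s=True
s_5={q}: G(s)=False s=False
s_6={p,s}: G(s)=True s=True
G(G(s)) holds globally = False
First violation at position 0.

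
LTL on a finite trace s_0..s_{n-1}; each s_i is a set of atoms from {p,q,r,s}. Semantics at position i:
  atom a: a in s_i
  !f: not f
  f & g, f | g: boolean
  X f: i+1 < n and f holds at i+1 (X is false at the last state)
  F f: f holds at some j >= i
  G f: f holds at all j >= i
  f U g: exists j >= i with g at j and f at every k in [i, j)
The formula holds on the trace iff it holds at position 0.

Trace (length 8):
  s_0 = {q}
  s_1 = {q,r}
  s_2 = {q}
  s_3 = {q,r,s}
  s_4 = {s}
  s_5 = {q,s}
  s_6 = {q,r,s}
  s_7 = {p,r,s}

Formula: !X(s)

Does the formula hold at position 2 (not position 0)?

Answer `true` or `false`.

s_0={q}: !X(s)=True X(s)=False s=False
s_1={q,r}: !X(s)=True X(s)=False s=False
s_2={q}: !X(s)=False X(s)=True s=False
s_3={q,r,s}: !X(s)=False X(s)=True s=True
s_4={s}: !X(s)=False X(s)=True s=True
s_5={q,s}: !X(s)=False X(s)=True s=True
s_6={q,r,s}: !X(s)=False X(s)=True s=True
s_7={p,r,s}: !X(s)=True X(s)=False s=True
Evaluating at position 2: result = False

Answer: false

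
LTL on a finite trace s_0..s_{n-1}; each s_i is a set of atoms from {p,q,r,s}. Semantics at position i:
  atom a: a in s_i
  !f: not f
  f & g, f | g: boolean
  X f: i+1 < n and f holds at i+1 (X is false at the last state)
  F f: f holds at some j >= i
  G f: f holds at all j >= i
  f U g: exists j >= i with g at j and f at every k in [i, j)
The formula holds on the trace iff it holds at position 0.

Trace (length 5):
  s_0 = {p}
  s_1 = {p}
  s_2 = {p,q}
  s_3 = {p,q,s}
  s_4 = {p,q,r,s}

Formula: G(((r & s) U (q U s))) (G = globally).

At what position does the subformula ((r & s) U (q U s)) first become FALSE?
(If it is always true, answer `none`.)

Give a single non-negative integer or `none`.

s_0={p}: ((r & s) U (q U s))=False (r & s)=False r=False s=False (q U s)=False q=False
s_1={p}: ((r & s) U (q U s))=False (r & s)=False r=False s=False (q U s)=False q=False
s_2={p,q}: ((r & s) U (q U s))=True (r & s)=False r=False s=False (q U s)=True q=True
s_3={p,q,s}: ((r & s) U (q U s))=True (r & s)=False r=False s=True (q U s)=True q=True
s_4={p,q,r,s}: ((r & s) U (q U s))=True (r & s)=True r=True s=True (q U s)=True q=True
G(((r & s) U (q U s))) holds globally = False
First violation at position 0.

Answer: 0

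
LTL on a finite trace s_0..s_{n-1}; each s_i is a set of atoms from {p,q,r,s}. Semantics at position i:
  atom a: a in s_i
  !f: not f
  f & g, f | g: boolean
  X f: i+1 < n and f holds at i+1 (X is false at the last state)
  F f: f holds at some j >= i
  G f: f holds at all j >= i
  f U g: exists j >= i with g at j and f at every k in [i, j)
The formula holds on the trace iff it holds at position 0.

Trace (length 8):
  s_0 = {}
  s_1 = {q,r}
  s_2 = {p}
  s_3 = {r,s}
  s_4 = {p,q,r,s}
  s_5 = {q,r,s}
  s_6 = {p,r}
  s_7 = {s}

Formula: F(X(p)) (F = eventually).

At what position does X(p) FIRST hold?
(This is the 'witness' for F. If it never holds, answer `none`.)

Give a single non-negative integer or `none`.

Answer: 1

Derivation:
s_0={}: X(p)=False p=False
s_1={q,r}: X(p)=True p=False
s_2={p}: X(p)=False p=True
s_3={r,s}: X(p)=True p=False
s_4={p,q,r,s}: X(p)=False p=True
s_5={q,r,s}: X(p)=True p=False
s_6={p,r}: X(p)=False p=True
s_7={s}: X(p)=False p=False
F(X(p)) holds; first witness at position 1.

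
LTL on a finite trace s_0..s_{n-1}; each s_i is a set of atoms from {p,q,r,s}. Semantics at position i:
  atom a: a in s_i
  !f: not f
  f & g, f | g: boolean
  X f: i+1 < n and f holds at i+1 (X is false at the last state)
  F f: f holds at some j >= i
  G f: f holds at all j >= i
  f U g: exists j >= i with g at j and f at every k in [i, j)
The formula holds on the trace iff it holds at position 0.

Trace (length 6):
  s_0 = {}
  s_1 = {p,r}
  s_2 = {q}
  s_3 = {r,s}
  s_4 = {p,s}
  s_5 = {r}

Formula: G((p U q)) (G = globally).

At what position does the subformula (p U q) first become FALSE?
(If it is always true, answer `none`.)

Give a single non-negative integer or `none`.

Answer: 0

Derivation:
s_0={}: (p U q)=False p=False q=False
s_1={p,r}: (p U q)=True p=True q=False
s_2={q}: (p U q)=True p=False q=True
s_3={r,s}: (p U q)=False p=False q=False
s_4={p,s}: (p U q)=False p=True q=False
s_5={r}: (p U q)=False p=False q=False
G((p U q)) holds globally = False
First violation at position 0.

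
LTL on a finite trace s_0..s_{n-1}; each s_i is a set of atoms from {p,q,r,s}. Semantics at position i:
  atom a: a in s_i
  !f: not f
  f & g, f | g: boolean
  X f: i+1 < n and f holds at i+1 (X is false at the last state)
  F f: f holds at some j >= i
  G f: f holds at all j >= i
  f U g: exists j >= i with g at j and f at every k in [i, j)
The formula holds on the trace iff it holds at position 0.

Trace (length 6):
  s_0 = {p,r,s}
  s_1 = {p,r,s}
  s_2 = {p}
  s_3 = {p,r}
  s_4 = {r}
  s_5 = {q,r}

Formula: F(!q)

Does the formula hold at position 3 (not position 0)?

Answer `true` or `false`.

s_0={p,r,s}: F(!q)=True !q=True q=False
s_1={p,r,s}: F(!q)=True !q=True q=False
s_2={p}: F(!q)=True !q=True q=False
s_3={p,r}: F(!q)=True !q=True q=False
s_4={r}: F(!q)=True !q=True q=False
s_5={q,r}: F(!q)=False !q=False q=True
Evaluating at position 3: result = True

Answer: true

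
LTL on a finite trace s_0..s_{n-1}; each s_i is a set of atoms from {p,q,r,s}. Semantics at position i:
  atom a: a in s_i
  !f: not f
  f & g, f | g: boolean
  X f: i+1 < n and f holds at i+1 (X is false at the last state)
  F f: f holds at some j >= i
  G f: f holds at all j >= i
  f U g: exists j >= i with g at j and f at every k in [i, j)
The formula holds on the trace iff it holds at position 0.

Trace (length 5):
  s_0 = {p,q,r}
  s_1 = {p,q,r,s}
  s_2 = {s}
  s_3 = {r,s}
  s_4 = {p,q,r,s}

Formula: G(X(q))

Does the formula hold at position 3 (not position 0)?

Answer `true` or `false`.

s_0={p,q,r}: G(X(q))=False X(q)=True q=True
s_1={p,q,r,s}: G(X(q))=False X(q)=False q=True
s_2={s}: G(X(q))=False X(q)=False q=False
s_3={r,s}: G(X(q))=False X(q)=True q=False
s_4={p,q,r,s}: G(X(q))=False X(q)=False q=True
Evaluating at position 3: result = False

Answer: false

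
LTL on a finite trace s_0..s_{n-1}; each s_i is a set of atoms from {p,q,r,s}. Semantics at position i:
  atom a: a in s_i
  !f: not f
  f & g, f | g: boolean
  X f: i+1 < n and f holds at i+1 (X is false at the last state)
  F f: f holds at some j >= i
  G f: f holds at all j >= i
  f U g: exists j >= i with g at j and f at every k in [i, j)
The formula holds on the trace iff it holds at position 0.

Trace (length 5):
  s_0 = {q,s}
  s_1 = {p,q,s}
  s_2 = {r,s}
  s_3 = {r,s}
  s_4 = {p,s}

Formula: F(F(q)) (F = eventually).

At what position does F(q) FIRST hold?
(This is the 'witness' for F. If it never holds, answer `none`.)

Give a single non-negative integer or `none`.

s_0={q,s}: F(q)=True q=True
s_1={p,q,s}: F(q)=True q=True
s_2={r,s}: F(q)=False q=False
s_3={r,s}: F(q)=False q=False
s_4={p,s}: F(q)=False q=False
F(F(q)) holds; first witness at position 0.

Answer: 0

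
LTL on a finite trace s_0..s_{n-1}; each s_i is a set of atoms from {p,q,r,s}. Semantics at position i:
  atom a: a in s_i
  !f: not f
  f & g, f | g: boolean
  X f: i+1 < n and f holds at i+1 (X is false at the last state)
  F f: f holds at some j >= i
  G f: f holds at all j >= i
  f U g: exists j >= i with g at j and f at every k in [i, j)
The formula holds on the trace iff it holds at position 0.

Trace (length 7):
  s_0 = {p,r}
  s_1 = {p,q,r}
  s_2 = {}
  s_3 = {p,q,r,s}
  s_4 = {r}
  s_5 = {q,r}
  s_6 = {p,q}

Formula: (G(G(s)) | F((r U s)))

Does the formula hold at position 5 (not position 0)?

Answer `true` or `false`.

Answer: false

Derivation:
s_0={p,r}: (G(G(s)) | F((r U s)))=True G(G(s))=False G(s)=False s=False F((r U s))=True (r U s)=False r=True
s_1={p,q,r}: (G(G(s)) | F((r U s)))=True G(G(s))=False G(s)=False s=False F((r U s))=True (r U s)=False r=True
s_2={}: (G(G(s)) | F((r U s)))=True G(G(s))=False G(s)=False s=False F((r U s))=True (r U s)=False r=False
s_3={p,q,r,s}: (G(G(s)) | F((r U s)))=True G(G(s))=False G(s)=False s=True F((r U s))=True (r U s)=True r=True
s_4={r}: (G(G(s)) | F((r U s)))=False G(G(s))=False G(s)=False s=False F((r U s))=False (r U s)=False r=True
s_5={q,r}: (G(G(s)) | F((r U s)))=False G(G(s))=False G(s)=False s=False F((r U s))=False (r U s)=False r=True
s_6={p,q}: (G(G(s)) | F((r U s)))=False G(G(s))=False G(s)=False s=False F((r U s))=False (r U s)=False r=False
Evaluating at position 5: result = False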